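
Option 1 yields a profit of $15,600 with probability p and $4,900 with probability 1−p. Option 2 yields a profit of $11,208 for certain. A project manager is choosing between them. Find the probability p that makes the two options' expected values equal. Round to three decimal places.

p·15600 + (1−p)·4900 = 11208
10700p + 4900 = 11208
p = (11208 − 4900) / 10700

p = 0.590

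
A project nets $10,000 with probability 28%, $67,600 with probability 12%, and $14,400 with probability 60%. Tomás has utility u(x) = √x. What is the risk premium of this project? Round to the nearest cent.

E[u] = 0.28·√10000 + 0.12·√67600 + 0.6·√14400 = 0.28·100 + 0.12·260 + 0.6·120 = 131.2
CE = (131.2)² = 17213.44
Risk premium = EV − CE = 19552 − 17213.44 = 2338.56

$2,338.56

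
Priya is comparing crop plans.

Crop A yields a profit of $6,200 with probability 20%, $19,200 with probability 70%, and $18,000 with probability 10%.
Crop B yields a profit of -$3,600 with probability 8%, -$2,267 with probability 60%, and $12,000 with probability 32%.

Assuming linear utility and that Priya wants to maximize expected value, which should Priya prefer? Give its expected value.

Crop A = 0.2 × 6200 + 0.7 × 19200 + 0.1 × 18000 = 1240 + 13440 + 1800 = 16480
Crop B = 0.08 × (-3600) + 0.6 × (-2267) + 0.32 × 12000 = -288 − 1360.2 + 3840 = 2191.8

Crop A ($16,480)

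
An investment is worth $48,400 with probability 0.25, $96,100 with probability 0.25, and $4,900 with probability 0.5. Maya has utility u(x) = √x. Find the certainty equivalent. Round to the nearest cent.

$28,056.25

E[u] = 0.25·√48400 + 0.25·√96100 + 0.5·√4900 = 0.25·220 + 0.25·310 + 0.5·70 = 167.5
CE = (167.5)² = 28056.25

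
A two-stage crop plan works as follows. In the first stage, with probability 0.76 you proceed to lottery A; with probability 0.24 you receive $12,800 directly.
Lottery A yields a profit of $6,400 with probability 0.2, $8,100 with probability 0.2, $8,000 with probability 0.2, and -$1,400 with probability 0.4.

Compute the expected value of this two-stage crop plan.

EV(A) = 0.2 × 6400 + 0.2 × 8100 + 0.2 × 8000 + 0.4 × (-1400) = 1280 + 1620 + 1600 − 560 = 3940
Branch B: 12800 (certain)
Overall = 0.76 × 3940 + 0.24 × 12800 = 2994.4 + 3072 = 6066.4

$6,066.40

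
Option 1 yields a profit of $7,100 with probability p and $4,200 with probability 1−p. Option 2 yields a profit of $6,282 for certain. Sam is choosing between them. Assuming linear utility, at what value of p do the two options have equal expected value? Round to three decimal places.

p = 0.718

p·7100 + (1−p)·4200 = 6282
2900p + 4200 = 6282
p = (6282 − 4200) / 2900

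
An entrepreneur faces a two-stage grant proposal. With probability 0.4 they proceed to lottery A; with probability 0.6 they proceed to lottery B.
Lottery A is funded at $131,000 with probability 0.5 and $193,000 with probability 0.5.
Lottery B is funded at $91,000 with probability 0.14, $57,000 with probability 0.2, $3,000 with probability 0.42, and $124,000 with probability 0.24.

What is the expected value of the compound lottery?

$97,896

EV(A) = 0.5 × 131000 + 0.5 × 193000 = 65500 + 96500 = 162000
EV(B) = 0.14 × 91000 + 0.2 × 57000 + 0.42 × 3000 + 0.24 × 124000 = 12740 + 11400 + 1260 + 29760 = 55160
Overall = 0.4 × 162000 + 0.6 × 55160 = 64800 + 33096 = 97896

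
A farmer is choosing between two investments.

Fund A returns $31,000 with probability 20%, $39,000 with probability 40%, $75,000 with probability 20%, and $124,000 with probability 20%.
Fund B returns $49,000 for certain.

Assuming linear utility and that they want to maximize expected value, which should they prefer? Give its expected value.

Fund A ($61,600)

Fund A = 0.2 × 31000 + 0.4 × 39000 + 0.2 × 75000 + 0.2 × 124000 = 6200 + 15600 + 15000 + 24800 = 61600
Fund B: 49000 (certain)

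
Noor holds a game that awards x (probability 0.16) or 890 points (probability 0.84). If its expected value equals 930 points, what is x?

x = 1,140 points

0.16·x + 0.84·890 = 930
0.16·x = 930 − 747.6 = 182.4
x = 182.4 / 0.16 = 1140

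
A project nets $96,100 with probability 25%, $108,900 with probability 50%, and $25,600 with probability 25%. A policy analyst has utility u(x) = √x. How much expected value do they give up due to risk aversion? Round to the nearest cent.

$5,068.75

E[u] = 0.25·√96100 + 0.5·√108900 + 0.25·√25600 = 0.25·310 + 0.5·330 + 0.25·160 = 282.5
CE = (282.5)² = 79806.25
Risk premium = EV − CE = 84875 − 79806.25 = 5068.75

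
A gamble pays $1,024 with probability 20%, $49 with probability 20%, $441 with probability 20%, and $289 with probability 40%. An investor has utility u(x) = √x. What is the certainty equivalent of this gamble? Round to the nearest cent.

E[u] = 0.2·√1024 + 0.2·√49 + 0.2·√441 + 0.4·√289 = 0.2·32 + 0.2·7 + 0.2·21 + 0.4·17 = 18.8
CE = (18.8)² = 353.44

$353.44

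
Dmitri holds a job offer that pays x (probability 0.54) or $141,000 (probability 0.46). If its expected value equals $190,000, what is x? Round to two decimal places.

0.54·x + 0.46·141000 = 190000
0.54·x = 190000 − 64860 = 125140
x = 125140 / 0.54 = 231740.7407

x = $231,740.74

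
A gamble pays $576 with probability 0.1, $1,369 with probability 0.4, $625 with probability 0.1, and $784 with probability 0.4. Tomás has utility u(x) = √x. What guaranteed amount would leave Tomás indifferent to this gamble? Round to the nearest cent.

$954.81

E[u] = 0.1·√576 + 0.4·√1369 + 0.1·√625 + 0.4·√784 = 0.1·24 + 0.4·37 + 0.1·25 + 0.4·28 = 30.9
CE = (30.9)² = 954.81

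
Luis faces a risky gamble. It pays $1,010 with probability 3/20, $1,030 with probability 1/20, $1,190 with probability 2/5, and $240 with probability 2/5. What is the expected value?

$775

EV = 3/20 × 1010 + 1/20 × 1030 + 2/5 × 1190 + 2/5 × 240 = 151.5 + 51.5 + 476 + 96 = 775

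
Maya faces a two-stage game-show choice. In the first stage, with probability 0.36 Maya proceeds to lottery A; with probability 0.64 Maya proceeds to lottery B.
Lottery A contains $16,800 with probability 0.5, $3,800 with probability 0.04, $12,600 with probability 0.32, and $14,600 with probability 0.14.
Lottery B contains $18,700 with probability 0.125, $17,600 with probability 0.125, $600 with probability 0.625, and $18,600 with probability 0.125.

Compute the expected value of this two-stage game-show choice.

EV(A) = 0.5 × 16800 + 0.04 × 3800 + 0.32 × 12600 + 0.14 × 14600 = 8400 + 152 + 4032 + 2044 = 14628
EV(B) = 0.125 × 18700 + 0.125 × 17600 + 0.625 × 600 + 0.125 × 18600 = 2337.5 + 2200 + 375 + 2325 = 7237.5
Overall = 0.36 × 14628 + 0.64 × 7237.5 = 5266.08 + 4632 = 9898.08

$9,898.08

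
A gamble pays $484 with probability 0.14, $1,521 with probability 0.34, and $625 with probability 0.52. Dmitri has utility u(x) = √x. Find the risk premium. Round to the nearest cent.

E[u] = 0.14·√484 + 0.34·√1521 + 0.52·√625 = 0.14·22 + 0.34·39 + 0.52·25 = 29.34
CE = (29.34)² = 860.8356
Risk premium = EV − CE = 909.9 − 860.8356 = 49.0644

$49.06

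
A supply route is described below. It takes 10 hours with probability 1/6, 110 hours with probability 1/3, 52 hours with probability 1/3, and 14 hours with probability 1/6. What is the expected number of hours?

58 hours

EV = 1/6 × 10 + 1/3 × 110 + 1/3 × 52 + 1/6 × 14 = 1.6667 + 36.6667 + 17.3333 + 2.3333 = 58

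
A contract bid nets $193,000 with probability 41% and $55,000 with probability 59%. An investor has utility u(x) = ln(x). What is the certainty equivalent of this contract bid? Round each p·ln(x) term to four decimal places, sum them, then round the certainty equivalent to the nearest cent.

$92,023.57

E[u] = 0.41·ln(193000) + 0.59·ln(55000) = 4.9899 + 6.4399 = 11.4298
CE = e^11.4298 ≈ 92023.57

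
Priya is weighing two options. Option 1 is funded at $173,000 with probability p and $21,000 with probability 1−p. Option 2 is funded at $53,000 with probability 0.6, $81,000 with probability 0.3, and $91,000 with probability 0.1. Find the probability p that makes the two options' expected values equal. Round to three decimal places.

p = 0.291

EV(Option 2) = 0.6 × 53000 + 0.3 × 81000 + 0.1 × 91000 = 31800 + 24300 + 9100 = 65200
p·173000 + (1−p)·21000 = 65200
152000p + 21000 = 65200
p = (65200 − 21000) / 152000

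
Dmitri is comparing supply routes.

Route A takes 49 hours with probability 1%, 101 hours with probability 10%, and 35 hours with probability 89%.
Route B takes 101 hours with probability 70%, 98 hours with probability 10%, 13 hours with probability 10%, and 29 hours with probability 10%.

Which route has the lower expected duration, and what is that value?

Route A (41.74 hours)

Route A = 0.01 × 49 + 0.1 × 101 + 0.89 × 35 = 0.49 + 10.1 + 31.15 = 41.74
Route B = 0.7 × 101 + 0.1 × 98 + 0.1 × 13 + 0.1 × 29 = 70.7 + 9.8 + 1.3 + 2.9 = 84.7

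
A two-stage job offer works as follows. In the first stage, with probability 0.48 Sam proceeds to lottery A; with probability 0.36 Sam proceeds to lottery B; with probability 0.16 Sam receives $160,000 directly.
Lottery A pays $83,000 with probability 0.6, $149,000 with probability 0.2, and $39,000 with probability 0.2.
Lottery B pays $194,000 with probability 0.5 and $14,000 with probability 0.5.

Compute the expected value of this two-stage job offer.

$104,992

EV(A) = 0.6 × 83000 + 0.2 × 149000 + 0.2 × 39000 = 49800 + 29800 + 7800 = 87400
EV(B) = 0.5 × 194000 + 0.5 × 14000 = 97000 + 7000 = 104000
Branch C: 160000 (certain)
Overall = 0.48 × 87400 + 0.36 × 104000 + 0.16 × 160000 = 41952 + 37440 + 25600 = 104992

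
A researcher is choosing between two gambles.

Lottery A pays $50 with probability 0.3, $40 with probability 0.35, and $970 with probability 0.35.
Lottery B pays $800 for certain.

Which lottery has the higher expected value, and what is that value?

Lottery A = 0.3 × 50 + 0.35 × 40 + 0.35 × 970 = 15 + 14 + 339.5 = 368.5
Lottery B: 800 (certain)

Lottery B ($800)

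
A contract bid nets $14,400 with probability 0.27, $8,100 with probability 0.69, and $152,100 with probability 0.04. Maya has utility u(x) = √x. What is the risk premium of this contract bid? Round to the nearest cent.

$3,438.99

E[u] = 0.27·√14400 + 0.69·√8100 + 0.04·√152100 = 0.27·120 + 0.69·90 + 0.04·390 = 110.1
CE = (110.1)² = 12122.01
Risk premium = EV − CE = 15561 − 12122.01 = 3438.99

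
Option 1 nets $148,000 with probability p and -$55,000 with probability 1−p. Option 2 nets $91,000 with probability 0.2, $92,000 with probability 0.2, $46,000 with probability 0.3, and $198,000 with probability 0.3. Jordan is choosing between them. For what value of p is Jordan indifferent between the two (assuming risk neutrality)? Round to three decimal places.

EV(Option 2) = 0.2 × 91000 + 0.2 × 92000 + 0.3 × 46000 + 0.3 × 198000 = 18200 + 18400 + 13800 + 59400 = 109800
p·148000 + (1−p)·(-55000) = 109800
203000p − 55000 = 109800
p = (109800 + 55000) / 203000

p = 0.812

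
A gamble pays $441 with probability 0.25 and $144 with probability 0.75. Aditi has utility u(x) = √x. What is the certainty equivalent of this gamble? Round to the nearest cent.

E[u] = 0.25·√441 + 0.75·√144 = 0.25·21 + 0.75·12 = 14.25
CE = (14.25)² = 203.0625

$203.06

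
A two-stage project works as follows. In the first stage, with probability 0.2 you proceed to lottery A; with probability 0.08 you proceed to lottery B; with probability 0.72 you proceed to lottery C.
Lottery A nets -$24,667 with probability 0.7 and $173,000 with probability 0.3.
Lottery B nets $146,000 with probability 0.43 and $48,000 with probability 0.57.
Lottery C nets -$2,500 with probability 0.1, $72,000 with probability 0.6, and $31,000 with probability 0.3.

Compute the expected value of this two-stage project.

EV(A) = 0.7 × (-24667) + 0.3 × 173000 = -17266.9 + 51900 = 34633.1
EV(B) = 0.43 × 146000 + 0.57 × 48000 = 62780 + 27360 = 90140
EV(C) = 0.1 × (-2500) + 0.6 × 72000 + 0.3 × 31000 = -250 + 43200 + 9300 = 52250
Overall = 0.2 × 34633.1 + 0.08 × 90140 + 0.72 × 52250 = 6926.62 + 7211.2 + 37620 = 51757.82

$51,757.82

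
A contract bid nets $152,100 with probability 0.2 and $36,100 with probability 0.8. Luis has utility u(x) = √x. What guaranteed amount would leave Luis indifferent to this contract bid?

E[u] = 0.2·√152100 + 0.8·√36100 = 0.2·390 + 0.8·190 = 230
CE = (230)² = 52900

$52,900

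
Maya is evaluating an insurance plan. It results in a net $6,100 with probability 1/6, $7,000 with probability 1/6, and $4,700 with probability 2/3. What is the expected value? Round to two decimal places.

$5,316.67

EV = 1/6 × 6100 + 1/6 × 7000 + 2/3 × 4700 = 1016.6667 + 1166.6667 + 3133.3333 = 5316.6667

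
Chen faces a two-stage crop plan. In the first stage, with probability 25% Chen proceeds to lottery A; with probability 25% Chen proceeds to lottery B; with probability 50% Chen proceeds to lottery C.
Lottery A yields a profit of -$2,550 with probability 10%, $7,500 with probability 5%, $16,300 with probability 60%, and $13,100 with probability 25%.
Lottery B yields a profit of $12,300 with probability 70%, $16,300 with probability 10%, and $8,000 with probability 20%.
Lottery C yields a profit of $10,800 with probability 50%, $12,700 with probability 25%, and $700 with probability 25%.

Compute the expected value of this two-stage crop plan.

EV(A) = 0.1 × (-2550) + 0.05 × 7500 + 0.6 × 16300 + 0.25 × 13100 = -255 + 375 + 9780 + 3275 = 13175
EV(B) = 0.7 × 12300 + 0.1 × 16300 + 0.2 × 8000 = 8610 + 1630 + 1600 = 11840
EV(C) = 0.5 × 10800 + 0.25 × 12700 + 0.25 × 700 = 5400 + 3175 + 175 = 8750
Overall = 0.25 × 13175 + 0.25 × 11840 + 0.5 × 8750 = 3293.75 + 2960 + 4375 = 10628.75

$10,628.75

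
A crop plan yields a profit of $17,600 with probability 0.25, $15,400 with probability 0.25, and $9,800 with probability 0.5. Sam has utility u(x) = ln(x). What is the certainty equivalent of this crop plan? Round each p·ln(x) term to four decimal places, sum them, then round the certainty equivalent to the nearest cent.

$12,701.81

E[u] = 0.25·ln(17600) + 0.25·ln(15400) + 0.5·ln(9800) = 2.4439 + 2.4105 + 4.5951 = 9.4495
CE = e^9.4495 ≈ 12701.81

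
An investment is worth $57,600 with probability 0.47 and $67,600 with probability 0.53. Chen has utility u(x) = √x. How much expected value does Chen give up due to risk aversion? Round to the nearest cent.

E[u] = 0.47·√57600 + 0.53·√67600 = 0.47·240 + 0.53·260 = 250.6
CE = (250.6)² = 62800.36
Risk premium = EV − CE = 62900 − 62800.36 = 99.64

$99.64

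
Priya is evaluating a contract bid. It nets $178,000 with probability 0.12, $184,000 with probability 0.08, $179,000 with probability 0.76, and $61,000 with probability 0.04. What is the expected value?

EV = 0.12 × 178000 + 0.08 × 184000 + 0.76 × 179000 + 0.04 × 61000 = 21360 + 14720 + 136040 + 2440 = 174560

$174,560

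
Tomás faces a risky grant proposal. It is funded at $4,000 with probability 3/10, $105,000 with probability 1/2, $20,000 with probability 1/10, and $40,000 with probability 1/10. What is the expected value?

$59,700

EV = 3/10 × 4000 + 1/2 × 105000 + 1/10 × 20000 + 1/10 × 40000 = 1200 + 52500 + 2000 + 4000 = 59700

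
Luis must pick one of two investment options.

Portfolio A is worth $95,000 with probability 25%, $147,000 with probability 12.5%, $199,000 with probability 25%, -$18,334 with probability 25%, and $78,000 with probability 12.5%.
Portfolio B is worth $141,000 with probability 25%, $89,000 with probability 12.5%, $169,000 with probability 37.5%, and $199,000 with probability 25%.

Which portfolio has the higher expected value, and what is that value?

Portfolio A = 0.25 × 95000 + 0.125 × 147000 + 0.25 × 199000 + 0.25 × (-18334) + 0.125 × 78000 = 23750 + 18375 + 49750 − 4583.5 + 9750 = 97041.5
Portfolio B = 0.25 × 141000 + 0.125 × 89000 + 0.375 × 169000 + 0.25 × 199000 = 35250 + 11125 + 63375 + 49750 = 159500

Portfolio B ($159,500)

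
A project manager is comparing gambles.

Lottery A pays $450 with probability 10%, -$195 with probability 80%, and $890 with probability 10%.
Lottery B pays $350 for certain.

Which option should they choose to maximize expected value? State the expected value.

Lottery A = 0.1 × 450 + 0.8 × (-195) + 0.1 × 890 = 45 − 156 + 89 = -22
Lottery B: 350 (certain)

Lottery B ($350)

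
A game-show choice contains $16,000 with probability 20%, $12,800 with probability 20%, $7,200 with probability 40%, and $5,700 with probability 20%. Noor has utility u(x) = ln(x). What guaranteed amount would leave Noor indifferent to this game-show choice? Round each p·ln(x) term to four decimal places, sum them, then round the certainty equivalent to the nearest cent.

E[u] = 0.2·ln(16000) + 0.2·ln(12800) + 0.4·ln(7200) + 0.2·ln(5700) = 1.9361 + 1.8914 + 3.5527 + 1.7296 = 9.1098
CE = e^9.1098 ≈ 9043.49

$9,043.49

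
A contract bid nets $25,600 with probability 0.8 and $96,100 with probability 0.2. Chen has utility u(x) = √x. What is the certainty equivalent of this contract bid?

E[u] = 0.8·√25600 + 0.2·√96100 = 0.8·160 + 0.2·310 = 190
CE = (190)² = 36100

$36,100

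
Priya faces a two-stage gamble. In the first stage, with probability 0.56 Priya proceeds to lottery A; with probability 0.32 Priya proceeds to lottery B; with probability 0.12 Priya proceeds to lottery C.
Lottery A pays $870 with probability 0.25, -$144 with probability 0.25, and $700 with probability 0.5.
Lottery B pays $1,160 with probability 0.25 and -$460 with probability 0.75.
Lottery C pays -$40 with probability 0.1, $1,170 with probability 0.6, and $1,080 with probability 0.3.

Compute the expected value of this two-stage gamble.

$402.68

EV(A) = 0.25 × 870 + 0.25 × (-144) + 0.5 × 700 = 217.5 − 36 + 350 = 531.5
EV(B) = 0.25 × 1160 + 0.75 × (-460) = 290 − 345 = -55
EV(C) = 0.1 × (-40) + 0.6 × 1170 + 0.3 × 1080 = -4 + 702 + 324 = 1022
Overall = 0.56 × 531.5 + 0.32 × (-55) + 0.12 × 1022 = 297.64 − 17.6 + 122.64 = 402.68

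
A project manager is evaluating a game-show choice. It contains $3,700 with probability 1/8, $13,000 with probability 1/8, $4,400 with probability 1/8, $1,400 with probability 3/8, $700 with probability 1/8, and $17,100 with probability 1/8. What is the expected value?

EV = 1/8 × 3700 + 1/8 × 13000 + 1/8 × 4400 + 3/8 × 1400 + 1/8 × 700 + 1/8 × 17100 = 462.5 + 1625 + 550 + 525 + 87.5 + 2137.5 = 5387.5

$5,387.50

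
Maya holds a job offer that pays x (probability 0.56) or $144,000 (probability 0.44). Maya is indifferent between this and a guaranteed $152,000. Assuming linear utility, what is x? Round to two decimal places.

0.56·x + 0.44·144000 = 152000
0.56·x = 152000 − 63360 = 88640
x = 88640 / 0.56 = 158285.7143

x = $158,285.71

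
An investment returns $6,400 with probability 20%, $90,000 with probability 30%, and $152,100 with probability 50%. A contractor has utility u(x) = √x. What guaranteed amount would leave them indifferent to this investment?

$90,601

E[u] = 0.2·√6400 + 0.3·√90000 + 0.5·√152100 = 0.2·80 + 0.3·300 + 0.5·390 = 301
CE = (301)² = 90601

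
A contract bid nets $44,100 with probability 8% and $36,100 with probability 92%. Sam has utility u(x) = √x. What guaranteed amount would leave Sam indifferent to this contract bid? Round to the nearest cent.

$36,710.56

E[u] = 0.08·√44100 + 0.92·√36100 = 0.08·210 + 0.92·190 = 191.6
CE = (191.6)² = 36710.56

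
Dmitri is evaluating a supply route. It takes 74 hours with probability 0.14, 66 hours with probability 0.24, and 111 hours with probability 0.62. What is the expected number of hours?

95.02 hours

EV = 0.14 × 74 + 0.24 × 66 + 0.62 × 111 = 10.36 + 15.84 + 68.82 = 95.02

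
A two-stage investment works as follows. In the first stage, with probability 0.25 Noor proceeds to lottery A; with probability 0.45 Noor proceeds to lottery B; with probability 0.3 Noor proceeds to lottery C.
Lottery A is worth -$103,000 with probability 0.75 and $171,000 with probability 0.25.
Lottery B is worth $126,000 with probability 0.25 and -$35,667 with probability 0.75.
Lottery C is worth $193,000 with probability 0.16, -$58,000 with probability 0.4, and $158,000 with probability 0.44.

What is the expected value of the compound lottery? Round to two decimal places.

EV(A) = 0.75 × (-103000) + 0.25 × 171000 = -77250 + 42750 = -34500
EV(B) = 0.25 × 126000 + 0.75 × (-35667) = 31500 − 26750.25 = 4749.75
EV(C) = 0.16 × 193000 + 0.4 × (-58000) + 0.44 × 158000 = 30880 − 23200 + 69520 = 77200
Overall = 0.25 × (-34500) + 0.45 × 4749.75 + 0.3 × 77200 = -8625 + 2137.3875 + 23160 = 16672.3875

$16,672.39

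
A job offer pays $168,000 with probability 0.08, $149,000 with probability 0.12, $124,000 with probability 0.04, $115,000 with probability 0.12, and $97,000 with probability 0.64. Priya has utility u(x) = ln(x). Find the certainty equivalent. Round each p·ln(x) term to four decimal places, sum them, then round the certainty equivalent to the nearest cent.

E[u] = 0.08·ln(168000) + 0.12·ln(149000) + 0.04·ln(124000) + 0.12·ln(115000) + 0.64·ln(97000) = 0.9625 + 1.4294 + 0.4691 + 1.3983 + 7.3488 = 11.6081
CE = e^11.6081 ≈ 109985.08

$109,985.08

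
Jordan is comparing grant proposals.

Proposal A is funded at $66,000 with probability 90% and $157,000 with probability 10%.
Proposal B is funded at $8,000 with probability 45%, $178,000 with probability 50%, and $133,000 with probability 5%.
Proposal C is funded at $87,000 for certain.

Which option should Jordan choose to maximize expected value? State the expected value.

Proposal A = 0.9 × 66000 + 0.1 × 157000 = 59400 + 15700 = 75100
Proposal B = 0.45 × 8000 + 0.5 × 178000 + 0.05 × 133000 = 3600 + 89000 + 6650 = 99250
Proposal C: 87000 (certain)

Proposal B ($99,250)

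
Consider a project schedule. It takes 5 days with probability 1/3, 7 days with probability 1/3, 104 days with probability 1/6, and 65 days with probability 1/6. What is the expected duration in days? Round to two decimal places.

EV = 1/3 × 5 + 1/3 × 7 + 1/6 × 104 + 1/6 × 65 = 1.6667 + 2.3333 + 17.3333 + 10.8333 = 32.1667

32.17 days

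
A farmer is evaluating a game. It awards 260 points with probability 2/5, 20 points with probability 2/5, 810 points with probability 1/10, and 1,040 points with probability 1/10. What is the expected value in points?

297 points

EV = 2/5 × 260 + 2/5 × 20 + 1/10 × 810 + 1/10 × 1040 = 104 + 8 + 81 + 104 = 297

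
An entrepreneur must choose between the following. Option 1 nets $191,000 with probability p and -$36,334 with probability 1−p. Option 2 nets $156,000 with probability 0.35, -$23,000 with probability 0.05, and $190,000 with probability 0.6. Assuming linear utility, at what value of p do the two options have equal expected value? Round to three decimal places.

EV(Option 2) = 0.35 × 156000 + 0.05 × (-23000) + 0.6 × 190000 = 54600 − 1150 + 114000 = 167450
p·191000 + (1−p)·(-36334) = 167450
227334p − 36334 = 167450
p = (167450 + 36334) / 227334

p = 0.896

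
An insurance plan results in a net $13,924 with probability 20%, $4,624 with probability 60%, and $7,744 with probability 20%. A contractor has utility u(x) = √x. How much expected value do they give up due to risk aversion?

$384

E[u] = 0.2·√13924 + 0.6·√4624 + 0.2·√7744 = 0.2·118 + 0.6·68 + 0.2·88 = 82
CE = (82)² = 6724
Risk premium = EV − CE = 7108 − 6724 = 384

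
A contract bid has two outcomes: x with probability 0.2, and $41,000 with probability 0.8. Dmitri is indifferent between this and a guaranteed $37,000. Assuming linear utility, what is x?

x = $21,000

0.2·x + 0.8·41000 = 37000
0.2·x = 37000 − 32800 = 4200
x = 4200 / 0.2 = 21000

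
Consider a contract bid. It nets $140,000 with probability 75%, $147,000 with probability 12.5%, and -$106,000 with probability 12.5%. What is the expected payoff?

$110,125

EV = 0.75 × 140000 + 0.125 × 147000 + 0.125 × (-106000) = 105000 + 18375 − 13250 = 110125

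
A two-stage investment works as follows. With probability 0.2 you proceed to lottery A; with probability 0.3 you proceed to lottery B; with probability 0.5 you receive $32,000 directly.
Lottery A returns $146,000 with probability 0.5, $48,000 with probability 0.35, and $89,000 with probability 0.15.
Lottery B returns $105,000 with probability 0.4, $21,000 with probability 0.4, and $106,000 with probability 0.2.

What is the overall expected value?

EV(A) = 0.5 × 146000 + 0.35 × 48000 + 0.15 × 89000 = 73000 + 16800 + 13350 = 103150
EV(B) = 0.4 × 105000 + 0.4 × 21000 + 0.2 × 106000 = 42000 + 8400 + 21200 = 71600
Branch C: 32000 (certain)
Overall = 0.2 × 103150 + 0.3 × 71600 + 0.5 × 32000 = 20630 + 21480 + 16000 = 58110

$58,110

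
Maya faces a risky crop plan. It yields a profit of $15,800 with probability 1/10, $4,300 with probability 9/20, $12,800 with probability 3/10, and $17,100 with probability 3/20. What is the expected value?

$9,920

EV = 1/10 × 15800 + 9/20 × 4300 + 3/10 × 12800 + 3/20 × 17100 = 1580 + 1935 + 3840 + 2565 = 9920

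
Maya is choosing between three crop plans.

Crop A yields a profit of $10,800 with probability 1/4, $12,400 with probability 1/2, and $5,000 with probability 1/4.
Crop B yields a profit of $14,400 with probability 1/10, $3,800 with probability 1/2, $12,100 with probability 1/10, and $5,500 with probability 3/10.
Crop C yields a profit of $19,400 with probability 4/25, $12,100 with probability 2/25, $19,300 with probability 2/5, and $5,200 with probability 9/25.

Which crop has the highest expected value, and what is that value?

Crop C ($13,664)

Crop A = 1/4 × 10800 + 1/2 × 12400 + 1/4 × 5000 = 2700 + 6200 + 1250 = 10150
Crop B = 1/10 × 14400 + 1/2 × 3800 + 1/10 × 12100 + 3/10 × 5500 = 1440 + 1900 + 1210 + 1650 = 6200
Crop C = 4/25 × 19400 + 2/25 × 12100 + 2/5 × 19300 + 9/25 × 5200 = 3104 + 968 + 7720 + 1872 = 13664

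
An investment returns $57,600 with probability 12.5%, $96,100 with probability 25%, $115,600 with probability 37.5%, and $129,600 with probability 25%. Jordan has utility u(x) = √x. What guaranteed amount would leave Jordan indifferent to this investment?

$105,625

E[u] = 0.125·√57600 + 0.25·√96100 + 0.375·√115600 + 0.25·√129600 = 0.125·240 + 0.25·310 + 0.375·340 + 0.25·360 = 325
CE = (325)² = 105625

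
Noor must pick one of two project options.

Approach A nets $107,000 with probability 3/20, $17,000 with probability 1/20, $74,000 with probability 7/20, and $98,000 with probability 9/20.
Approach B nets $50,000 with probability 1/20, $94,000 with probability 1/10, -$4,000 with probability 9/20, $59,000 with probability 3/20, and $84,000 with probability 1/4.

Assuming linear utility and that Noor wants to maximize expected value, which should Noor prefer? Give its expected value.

Approach A ($86,900)

Approach A = 3/20 × 107000 + 1/20 × 17000 + 7/20 × 74000 + 9/20 × 98000 = 16050 + 850 + 25900 + 44100 = 86900
Approach B = 1/20 × 50000 + 1/10 × 94000 + 9/20 × (-4000) + 3/20 × 59000 + 1/4 × 84000 = 2500 + 9400 − 1800 + 8850 + 21000 = 39950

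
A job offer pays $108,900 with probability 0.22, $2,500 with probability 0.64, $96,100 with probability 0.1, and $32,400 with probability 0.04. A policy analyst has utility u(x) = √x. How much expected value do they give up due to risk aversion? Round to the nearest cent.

E[u] = 0.22·√108900 + 0.64·√2500 + 0.1·√96100 + 0.04·√32400 = 0.22·330 + 0.64·50 + 0.1·310 + 0.04·180 = 142.8
CE = (142.8)² = 20391.84
Risk premium = EV − CE = 36464 − 20391.84 = 16072.16

$16,072.16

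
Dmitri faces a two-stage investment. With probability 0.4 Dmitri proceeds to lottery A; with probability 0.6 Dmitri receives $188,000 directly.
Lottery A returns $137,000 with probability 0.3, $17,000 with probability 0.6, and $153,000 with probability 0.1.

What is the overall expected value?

$139,440

EV(A) = 0.3 × 137000 + 0.6 × 17000 + 0.1 × 153000 = 41100 + 10200 + 15300 = 66600
Branch B: 188000 (certain)
Overall = 0.4 × 66600 + 0.6 × 188000 = 26640 + 112800 = 139440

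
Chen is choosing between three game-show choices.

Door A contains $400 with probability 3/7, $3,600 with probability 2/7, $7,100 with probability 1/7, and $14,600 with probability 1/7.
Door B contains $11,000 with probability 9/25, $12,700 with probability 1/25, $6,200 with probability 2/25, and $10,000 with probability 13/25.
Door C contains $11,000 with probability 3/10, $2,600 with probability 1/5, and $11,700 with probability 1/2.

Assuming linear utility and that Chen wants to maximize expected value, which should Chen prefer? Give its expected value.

Door A = 3/7 × 400 + 2/7 × 3600 + 1/7 × 7100 + 1/7 × 14600 = 171.4286 + 1028.5714 + 1014.2857 + 2085.7143 = 4300
Door B = 9/25 × 11000 + 1/25 × 12700 + 2/25 × 6200 + 13/25 × 10000 = 3960 + 508 + 496 + 5200 = 10164
Door C = 3/10 × 11000 + 1/5 × 2600 + 1/2 × 11700 = 3300 + 520 + 5850 = 9670

Door B ($10,164)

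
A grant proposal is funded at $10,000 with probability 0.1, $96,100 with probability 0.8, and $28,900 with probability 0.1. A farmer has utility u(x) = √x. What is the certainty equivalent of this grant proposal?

E[u] = 0.1·√10000 + 0.8·√96100 + 0.1·√28900 = 0.1·100 + 0.8·310 + 0.1·170 = 275
CE = (275)² = 75625

$75,625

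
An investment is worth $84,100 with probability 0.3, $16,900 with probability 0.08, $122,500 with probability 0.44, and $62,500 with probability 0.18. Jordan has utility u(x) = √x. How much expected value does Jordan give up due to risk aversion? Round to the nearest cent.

$3,879.04

E[u] = 0.3·√84100 + 0.08·√16900 + 0.44·√122500 + 0.18·√62500 = 0.3·290 + 0.08·130 + 0.44·350 + 0.18·250 = 296.4
CE = (296.4)² = 87852.96
Risk premium = EV − CE = 91732 − 87852.96 = 3879.04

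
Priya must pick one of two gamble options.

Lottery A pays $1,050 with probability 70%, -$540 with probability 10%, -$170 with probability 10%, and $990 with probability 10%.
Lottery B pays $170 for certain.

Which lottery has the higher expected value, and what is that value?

Lottery A = 0.7 × 1050 + 0.1 × (-540) + 0.1 × (-170) + 0.1 × 990 = 735 − 54 − 17 + 99 = 763
Lottery B: 170 (certain)

Lottery A ($763)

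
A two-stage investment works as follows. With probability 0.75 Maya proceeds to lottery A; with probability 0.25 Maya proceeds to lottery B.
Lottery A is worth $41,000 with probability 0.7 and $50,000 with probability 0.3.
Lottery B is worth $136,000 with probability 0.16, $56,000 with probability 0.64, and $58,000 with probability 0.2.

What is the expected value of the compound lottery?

EV(A) = 0.7 × 41000 + 0.3 × 50000 = 28700 + 15000 = 43700
EV(B) = 0.16 × 136000 + 0.64 × 56000 + 0.2 × 58000 = 21760 + 35840 + 11600 = 69200
Overall = 0.75 × 43700 + 0.25 × 69200 = 32775 + 17300 = 50075

$50,075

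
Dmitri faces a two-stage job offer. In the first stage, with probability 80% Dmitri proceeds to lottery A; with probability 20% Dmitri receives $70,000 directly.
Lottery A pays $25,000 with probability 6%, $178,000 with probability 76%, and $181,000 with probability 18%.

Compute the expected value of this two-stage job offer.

EV(A) = 0.06 × 25000 + 0.76 × 178000 + 0.18 × 181000 = 1500 + 135280 + 32580 = 169360
Branch B: 70000 (certain)
Overall = 0.8 × 169360 + 0.2 × 70000 = 135488 + 14000 = 149488

$149,488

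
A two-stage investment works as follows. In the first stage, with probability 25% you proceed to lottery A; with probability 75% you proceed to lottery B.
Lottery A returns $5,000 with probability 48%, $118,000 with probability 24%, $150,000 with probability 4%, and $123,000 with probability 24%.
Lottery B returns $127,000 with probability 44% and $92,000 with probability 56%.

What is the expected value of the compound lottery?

EV(A) = 0.48 × 5000 + 0.24 × 118000 + 0.04 × 150000 + 0.24 × 123000 = 2400 + 28320 + 6000 + 29520 = 66240
EV(B) = 0.44 × 127000 + 0.56 × 92000 = 55880 + 51520 = 107400
Overall = 0.25 × 66240 + 0.75 × 107400 = 16560 + 80550 = 97110

$97,110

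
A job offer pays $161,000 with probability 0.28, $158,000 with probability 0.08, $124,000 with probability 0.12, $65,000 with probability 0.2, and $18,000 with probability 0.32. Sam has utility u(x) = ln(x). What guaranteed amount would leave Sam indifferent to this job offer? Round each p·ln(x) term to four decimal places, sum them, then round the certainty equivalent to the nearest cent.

$64,459.99

E[u] = 0.28·ln(161000) + 0.08·ln(158000) + 0.12·ln(124000) + 0.2·ln(65000) + 0.32·ln(18000) = 3.3570 + 0.9576 + 1.4074 + 2.2164 + 3.1354 = 11.0738
CE = e^11.0738 ≈ 64459.99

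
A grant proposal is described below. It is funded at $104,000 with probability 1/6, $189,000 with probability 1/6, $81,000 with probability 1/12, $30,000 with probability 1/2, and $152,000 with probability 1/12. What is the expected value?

EV = 1/6 × 104000 + 1/6 × 189000 + 1/12 × 81000 + 1/2 × 30000 + 1/12 × 152000 = 17333.3333 + 31500 + 6750 + 15000 + 12666.6667 = 83250

$83,250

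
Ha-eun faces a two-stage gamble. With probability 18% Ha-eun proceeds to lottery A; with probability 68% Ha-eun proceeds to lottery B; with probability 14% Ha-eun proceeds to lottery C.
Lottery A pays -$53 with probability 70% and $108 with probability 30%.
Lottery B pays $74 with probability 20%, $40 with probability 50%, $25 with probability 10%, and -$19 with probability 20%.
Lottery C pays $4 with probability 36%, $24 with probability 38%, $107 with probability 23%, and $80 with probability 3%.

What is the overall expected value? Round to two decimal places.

EV(A) = 0.7 × (-53) + 0.3 × 108 = -37.1 + 32.4 = -4.7
EV(B) = 0.2 × 74 + 0.5 × 40 + 0.1 × 25 + 0.2 × (-19) = 14.8 + 20 + 2.5 − 3.8 = 33.5
EV(C) = 0.36 × 4 + 0.38 × 24 + 0.23 × 107 + 0.03 × 80 = 1.44 + 9.12 + 24.61 + 2.4 = 37.57
Overall = 0.18 × (-4.7) + 0.68 × 33.5 + 0.14 × 37.57 = -0.846 + 22.78 + 5.2598 = 27.1938

$27.19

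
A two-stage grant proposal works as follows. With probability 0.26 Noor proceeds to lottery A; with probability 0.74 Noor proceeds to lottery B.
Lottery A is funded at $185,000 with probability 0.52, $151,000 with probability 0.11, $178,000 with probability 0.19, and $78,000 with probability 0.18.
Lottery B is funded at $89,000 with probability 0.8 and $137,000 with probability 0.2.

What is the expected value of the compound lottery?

$114,738.20

EV(A) = 0.52 × 185000 + 0.11 × 151000 + 0.19 × 178000 + 0.18 × 78000 = 96200 + 16610 + 33820 + 14040 = 160670
EV(B) = 0.8 × 89000 + 0.2 × 137000 = 71200 + 27400 = 98600
Overall = 0.26 × 160670 + 0.74 × 98600 = 41774.2 + 72964 = 114738.2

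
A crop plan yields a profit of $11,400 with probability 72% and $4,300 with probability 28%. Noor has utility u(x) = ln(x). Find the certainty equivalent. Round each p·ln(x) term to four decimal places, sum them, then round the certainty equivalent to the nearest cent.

$8,676.73

E[u] = 0.72·ln(11400) + 0.28·ln(4300) = 6.7258 + 2.3426 = 9.0684
CE = e^9.0684 ≈ 8676.73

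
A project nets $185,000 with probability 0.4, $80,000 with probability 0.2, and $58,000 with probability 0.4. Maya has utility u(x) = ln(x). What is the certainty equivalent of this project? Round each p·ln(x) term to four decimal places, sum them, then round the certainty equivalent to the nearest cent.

E[u] = 0.4·ln(185000) + 0.2·ln(80000) + 0.4·ln(58000) = 4.8512 + 2.2580 + 4.3873 = 11.4965
CE = e^11.4965 ≈ 98370.87

$98,370.87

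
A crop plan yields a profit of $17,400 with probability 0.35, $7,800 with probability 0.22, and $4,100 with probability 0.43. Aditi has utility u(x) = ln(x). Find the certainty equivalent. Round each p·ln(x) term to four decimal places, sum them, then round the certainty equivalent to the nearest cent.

$7,833.78

E[u] = 0.35·ln(17400) + 0.22·ln(7800) + 0.43·ln(4100) = 3.4175 + 1.9716 + 3.5771 = 8.9662
CE = e^8.9662 ≈ 7833.78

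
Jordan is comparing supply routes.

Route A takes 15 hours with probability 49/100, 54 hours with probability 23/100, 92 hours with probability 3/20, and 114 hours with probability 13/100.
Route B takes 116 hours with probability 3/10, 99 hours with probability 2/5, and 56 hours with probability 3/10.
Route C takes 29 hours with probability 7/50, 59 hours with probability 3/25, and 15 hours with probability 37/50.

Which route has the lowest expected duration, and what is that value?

Route C (22.24 hours)

Route A = 49/100 × 15 + 23/100 × 54 + 3/20 × 92 + 13/100 × 114 = 7.35 + 12.42 + 13.8 + 14.82 = 48.39
Route B = 3/10 × 116 + 2/5 × 99 + 3/10 × 56 = 34.8 + 39.6 + 16.8 = 91.2
Route C = 7/50 × 29 + 3/25 × 59 + 37/50 × 15 = 4.06 + 7.08 + 11.1 = 22.24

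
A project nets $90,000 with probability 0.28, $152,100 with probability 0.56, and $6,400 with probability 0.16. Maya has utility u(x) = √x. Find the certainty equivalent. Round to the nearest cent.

E[u] = 0.28·√90000 + 0.56·√152100 + 0.16·√6400 = 0.28·300 + 0.56·390 + 0.16·80 = 315.2
CE = (315.2)² = 99351.04

$99,351.04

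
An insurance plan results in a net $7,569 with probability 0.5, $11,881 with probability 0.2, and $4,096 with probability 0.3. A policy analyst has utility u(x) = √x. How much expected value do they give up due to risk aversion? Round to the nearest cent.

$249.25

E[u] = 0.5·√7569 + 0.2·√11881 + 0.3·√4096 = 0.5·87 + 0.2·109 + 0.3·64 = 84.5
CE = (84.5)² = 7140.25
Risk premium = EV − CE = 7389.5 − 7140.25 = 249.25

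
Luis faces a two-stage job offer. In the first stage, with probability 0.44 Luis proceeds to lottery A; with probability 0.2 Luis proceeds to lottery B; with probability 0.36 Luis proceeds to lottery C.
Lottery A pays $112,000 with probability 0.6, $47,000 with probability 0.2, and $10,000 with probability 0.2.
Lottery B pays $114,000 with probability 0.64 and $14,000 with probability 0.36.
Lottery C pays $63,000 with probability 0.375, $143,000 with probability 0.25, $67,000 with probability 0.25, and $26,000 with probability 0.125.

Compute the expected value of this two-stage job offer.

EV(A) = 0.6 × 112000 + 0.2 × 47000 + 0.2 × 10000 = 67200 + 9400 + 2000 = 78600
EV(B) = 0.64 × 114000 + 0.36 × 14000 = 72960 + 5040 = 78000
EV(C) = 0.375 × 63000 + 0.25 × 143000 + 0.25 × 67000 + 0.125 × 26000 = 23625 + 35750 + 16750 + 3250 = 79375
Overall = 0.44 × 78600 + 0.2 × 78000 + 0.36 × 79375 = 34584 + 15600 + 28575 = 78759

$78,759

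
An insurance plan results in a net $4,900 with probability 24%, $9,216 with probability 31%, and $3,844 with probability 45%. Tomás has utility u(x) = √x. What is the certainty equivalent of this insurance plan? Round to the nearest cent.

E[u] = 0.24·√4900 + 0.31·√9216 + 0.45·√3844 = 0.24·70 + 0.31·96 + 0.45·62 = 74.46
CE = (74.46)² = 5544.2916

$5,544.29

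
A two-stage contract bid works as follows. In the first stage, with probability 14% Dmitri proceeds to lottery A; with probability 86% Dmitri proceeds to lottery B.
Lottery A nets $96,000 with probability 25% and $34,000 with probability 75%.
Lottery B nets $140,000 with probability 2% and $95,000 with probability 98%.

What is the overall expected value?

$89,404

EV(A) = 0.25 × 96000 + 0.75 × 34000 = 24000 + 25500 = 49500
EV(B) = 0.02 × 140000 + 0.98 × 95000 = 2800 + 93100 = 95900
Overall = 0.14 × 49500 + 0.86 × 95900 = 6930 + 82474 = 89404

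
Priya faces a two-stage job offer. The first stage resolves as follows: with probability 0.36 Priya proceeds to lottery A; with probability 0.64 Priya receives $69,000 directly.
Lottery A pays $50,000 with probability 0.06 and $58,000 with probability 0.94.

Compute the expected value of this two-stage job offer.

$64,867.20

EV(A) = 0.06 × 50000 + 0.94 × 58000 = 3000 + 54520 = 57520
Branch B: 69000 (certain)
Overall = 0.36 × 57520 + 0.64 × 69000 = 20707.2 + 44160 = 64867.2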